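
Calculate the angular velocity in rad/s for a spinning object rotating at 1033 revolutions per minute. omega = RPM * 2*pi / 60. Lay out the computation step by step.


omega = RPM * 2*pi / 60
= 1033 * 6.28318531 / 60
= 108.176 rad/s

108.176 rad/s


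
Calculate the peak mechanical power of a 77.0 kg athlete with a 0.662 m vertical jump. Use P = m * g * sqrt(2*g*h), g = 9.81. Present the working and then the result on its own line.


First, sqrt(2gh) = sqrt(2 * 9.81 * 0.662)
= sqrt(12.98844) = 3.603948 m/s
Power = 77.0 * 9.81 * 3.603948 = 2722.31 W

2722.31 W


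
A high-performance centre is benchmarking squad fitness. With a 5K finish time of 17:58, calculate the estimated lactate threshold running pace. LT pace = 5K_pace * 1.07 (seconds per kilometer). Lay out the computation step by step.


Race duration = 1078 s for 5 km
Average pace = 1078 / 5 = 215.6 s/km
LT pace = 215.6 * 1.07
= 230.69 s/km

230.69 s/km


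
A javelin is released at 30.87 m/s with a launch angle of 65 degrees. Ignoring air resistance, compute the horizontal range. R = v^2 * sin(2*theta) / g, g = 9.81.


Launch speed squared = 952.9569
sin(2 * 65 deg) = 0.766044
Range = 952.9569 * 0.766044 / 9.81
= 74.415 m

74.415 m


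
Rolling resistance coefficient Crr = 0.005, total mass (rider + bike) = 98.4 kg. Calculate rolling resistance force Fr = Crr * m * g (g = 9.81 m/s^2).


Fr = Crr * m * g
= 0.005 * 98.4 * 9.81
= 4.827 N

4.827 N


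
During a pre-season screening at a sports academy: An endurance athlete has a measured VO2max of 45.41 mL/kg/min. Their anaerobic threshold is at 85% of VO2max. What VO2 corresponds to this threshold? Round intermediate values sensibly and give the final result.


Anaerobic threshold VO2 = VO2max * 85%
= 45.41 * 0.85
= 38.6 mL/kg/min

38.6 mL/kg/min


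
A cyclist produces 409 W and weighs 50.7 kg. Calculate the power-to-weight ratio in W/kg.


P/W = power / mass
= 409 / 50.7
= 8.067 W/kg

8.067 W/kg


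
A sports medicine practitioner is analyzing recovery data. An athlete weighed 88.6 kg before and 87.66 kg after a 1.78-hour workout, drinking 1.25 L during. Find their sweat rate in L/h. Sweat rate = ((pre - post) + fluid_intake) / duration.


Body mass change = 0.94 kg
Total sweat loss = 0.94 + 1.25 = 2.19 L
Rate = 2.19 / 1.78 = 1.23 L/h

1.23 L/h


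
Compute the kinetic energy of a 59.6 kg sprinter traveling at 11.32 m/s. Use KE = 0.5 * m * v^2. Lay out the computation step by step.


Velocity squared = 128.1424
KE = 0.5 * 59.6 * 128.1424 = 3818.64 J

3818.64 J


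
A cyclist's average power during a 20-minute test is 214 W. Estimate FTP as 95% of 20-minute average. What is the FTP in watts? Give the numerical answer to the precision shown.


FTP = 20-min power * 0.95
= 214 * 0.95
= 203.3 W

203.3 W


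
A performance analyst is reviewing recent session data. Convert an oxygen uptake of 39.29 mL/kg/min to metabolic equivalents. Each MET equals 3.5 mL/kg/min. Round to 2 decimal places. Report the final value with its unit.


One MET = 3.5 mL/kg/min
Number of METs = 39.29 / 3.5
= 11.23 METs

11.23 METs


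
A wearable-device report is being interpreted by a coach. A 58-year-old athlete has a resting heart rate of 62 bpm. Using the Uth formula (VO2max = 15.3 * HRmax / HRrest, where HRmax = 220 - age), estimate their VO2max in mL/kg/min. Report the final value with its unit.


HRmax = 220 - 58 = 162 bpm
Ratio = HRmax / HRrest = 162 / 62 = 2.6129
VO2max = 15.3 * 2.6129 = 39.98 mL/kg/min

39.98 mL/kg/min


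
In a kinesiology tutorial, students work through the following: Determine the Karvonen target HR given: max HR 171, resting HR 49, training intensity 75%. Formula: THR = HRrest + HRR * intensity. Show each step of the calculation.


HRR = HRmax - HRrest = 171 - 49 = 122
THR = 49 + 122 * 0.75
= 140.5 bpm

140.5 bpm


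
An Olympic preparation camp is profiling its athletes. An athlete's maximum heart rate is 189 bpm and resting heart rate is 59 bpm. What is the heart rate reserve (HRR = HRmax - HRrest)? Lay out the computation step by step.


HRR = HRmax - HRrest
= 189 - 59
= 130 bpm

130 bpm


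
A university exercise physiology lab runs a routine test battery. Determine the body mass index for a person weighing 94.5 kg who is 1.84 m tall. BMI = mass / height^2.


BMI = mass / height^2
= 94.5 / 1.84^2
= 94.5 / 3.3856
= 27.91 kg/m^2

27.91 kg/m^2


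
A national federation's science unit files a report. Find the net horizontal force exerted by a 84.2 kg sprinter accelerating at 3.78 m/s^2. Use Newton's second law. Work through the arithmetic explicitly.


Newton's second law: F = m * a
F = 84.2 * 3.78 = 318.28 N

318.28 N


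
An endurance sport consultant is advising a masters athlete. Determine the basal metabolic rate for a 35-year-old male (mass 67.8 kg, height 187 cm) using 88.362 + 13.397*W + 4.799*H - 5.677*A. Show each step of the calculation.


BMR = 88.362 + 13.397*67.8 + 4.799*187 - 5.677*35
= 1695.4 kcal/day

1695.4 kcal/day


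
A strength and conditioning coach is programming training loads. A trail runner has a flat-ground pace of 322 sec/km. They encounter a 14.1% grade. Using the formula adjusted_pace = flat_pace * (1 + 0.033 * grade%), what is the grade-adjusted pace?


Grade factor = 1 + 0.033 * 14.1 = 1.4653
Adjusted = 322 * 1.4653 = 471.83 sec/km

471.83 s/km


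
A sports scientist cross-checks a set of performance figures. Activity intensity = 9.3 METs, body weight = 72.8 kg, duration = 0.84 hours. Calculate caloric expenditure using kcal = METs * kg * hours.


kcal = 9.3 * 72.8 * 0.84
= 677.04 * 0.84
= 568.71 kcal

568.71 kcal


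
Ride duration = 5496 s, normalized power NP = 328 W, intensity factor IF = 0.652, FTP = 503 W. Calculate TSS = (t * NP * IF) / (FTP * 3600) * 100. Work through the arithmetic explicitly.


Numerator = 5496 * 328 * 0.652 = 1175352.576
Denominator = 503 * 3600 = 1810800
TSS = 1175352.576 / 1810800 * 100
= 64.91

64.91 TSS


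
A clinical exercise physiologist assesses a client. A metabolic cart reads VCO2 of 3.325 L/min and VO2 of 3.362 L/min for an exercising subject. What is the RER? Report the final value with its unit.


RER = VCO2 / VO2 = 3.325 / 3.362 = 0.989

0.989


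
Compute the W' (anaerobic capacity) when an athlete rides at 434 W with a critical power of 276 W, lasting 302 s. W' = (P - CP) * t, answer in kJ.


Above-CP power = 158 W
Duration = 302 s
W' = 158 * 302 = 47716 J
Convert: 47716 / 1000 = 47.716 kJ

47.716 kJ


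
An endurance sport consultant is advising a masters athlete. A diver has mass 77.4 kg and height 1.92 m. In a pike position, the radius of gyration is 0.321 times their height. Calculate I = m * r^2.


r = 0.321 * 1.92 = 0.61632 m
I = m * r^2 = 77.4 * 0.37985 = 29.4 kg*m^2

29.4 kg*m^2


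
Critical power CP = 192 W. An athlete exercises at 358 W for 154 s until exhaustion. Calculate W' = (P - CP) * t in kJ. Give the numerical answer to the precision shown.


P - CP = 358 - 192 = 166 W
W' = 166 * 154 = 25564 J
= 25564 / 1000 = 25.564 kJ

25.564 kJ


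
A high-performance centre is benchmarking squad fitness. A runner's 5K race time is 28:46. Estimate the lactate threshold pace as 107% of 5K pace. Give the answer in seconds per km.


Total race time = 28*60 + 46 = 1726 seconds
5K pace = 1726 / 5 = 345.2 sec/km
LT pace = 345.2 * 1.07 = 369.36 sec/km

369.36 s/km


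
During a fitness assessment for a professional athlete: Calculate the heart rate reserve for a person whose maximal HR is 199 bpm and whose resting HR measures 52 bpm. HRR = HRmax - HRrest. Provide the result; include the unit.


HRmax = 199 bpm
HRrest = 52 bpm
HRR = 199 - 52 = 147 bpm

147 bpm


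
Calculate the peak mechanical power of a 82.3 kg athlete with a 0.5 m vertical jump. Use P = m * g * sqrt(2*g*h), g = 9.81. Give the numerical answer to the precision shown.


First, sqrt(2gh) = sqrt(2 * 9.81 * 0.5)
= sqrt(9.81) = 3.132092 m/s
Power = 82.3 * 9.81 * 3.132092 = 2528.74 W

2528.74 W


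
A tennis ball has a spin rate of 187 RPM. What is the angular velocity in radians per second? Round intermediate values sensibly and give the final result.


Convert RPM to rad/s: multiply by 2*pi and divide by 60
omega = 187 * 2 * pi / 60
= 19.583 rad/s

19.583 rad/s


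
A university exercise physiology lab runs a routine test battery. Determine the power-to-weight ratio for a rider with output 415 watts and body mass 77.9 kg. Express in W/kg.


P/W = 415 / 77.9 = 5.327 W/kg

5.327 W/kg


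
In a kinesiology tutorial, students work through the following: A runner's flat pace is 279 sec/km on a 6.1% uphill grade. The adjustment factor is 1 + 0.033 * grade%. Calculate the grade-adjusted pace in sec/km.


Factor = 1 + 0.033 * 6.1 = 1.2013
Adjusted pace = 279 * 1.2013
= 335.16 sec/km

335.16 s/km


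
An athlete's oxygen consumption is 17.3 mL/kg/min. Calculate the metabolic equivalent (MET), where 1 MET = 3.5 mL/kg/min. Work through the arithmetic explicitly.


MET = VO2 / 3.5
= 17.3 / 3.5
= 4.94 METs

4.94 METs


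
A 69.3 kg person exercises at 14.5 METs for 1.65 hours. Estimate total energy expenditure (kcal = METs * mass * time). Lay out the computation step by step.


Energy = METs * mass(kg) * time(h)
= 14.5 * 69.3 * 1.65
= 1658.0 kcal

1658.0 kcal


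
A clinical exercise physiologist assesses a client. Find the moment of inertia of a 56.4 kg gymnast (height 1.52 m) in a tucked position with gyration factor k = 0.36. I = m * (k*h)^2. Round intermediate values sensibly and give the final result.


Radius of gyration = 0.36 * 1.52 = 0.5472 m
I = 56.4 * 0.5472^2
= 56.4 * 0.299428
= 16.888 kg*m^2

16.888 kg*m^2


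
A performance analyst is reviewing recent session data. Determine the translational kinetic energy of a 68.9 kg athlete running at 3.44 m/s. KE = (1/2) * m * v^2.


KE = 0.5 * m * v^2
= 0.5 * 68.9 * 3.44^2
= 0.5 * 68.9 * 11.8336
= 407.67 J

407.67 J


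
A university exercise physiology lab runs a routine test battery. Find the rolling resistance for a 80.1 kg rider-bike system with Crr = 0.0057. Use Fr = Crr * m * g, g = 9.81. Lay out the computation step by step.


m * g = 80.1 * 9.81 = 785.781 N
Fr = 0.0057 * 785.781 = 4.479 N

4.479 N


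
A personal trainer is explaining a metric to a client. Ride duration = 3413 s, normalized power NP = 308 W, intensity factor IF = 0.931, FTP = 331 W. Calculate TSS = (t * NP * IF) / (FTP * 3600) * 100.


Numerator = 3413 * 308 * 0.931 = 978670.924
Denominator = 331 * 3600 = 1191600
TSS = 978670.924 / 1191600 * 100
= 82.13

82.13 TSS


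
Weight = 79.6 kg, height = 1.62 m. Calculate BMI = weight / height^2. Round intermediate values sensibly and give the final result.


height^2 = 1.62^2 = 2.6244
BMI = 79.6 / 2.6244 = 30.33 kg/m^2

30.33 kg/m^2


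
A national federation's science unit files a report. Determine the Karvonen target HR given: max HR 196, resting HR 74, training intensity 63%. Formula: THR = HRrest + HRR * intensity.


HRR = HRmax - HRrest = 196 - 74 = 122
THR = 74 + 122 * 0.63
= 150.86 bpm

150.86 bpm


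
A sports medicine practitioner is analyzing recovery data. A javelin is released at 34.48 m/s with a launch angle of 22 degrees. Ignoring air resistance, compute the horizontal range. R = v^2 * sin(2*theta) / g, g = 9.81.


Launch speed squared = 1188.8704
sin(2 * 22 deg) = 0.694658
Range = 1188.8704 * 0.694658 / 9.81
= 84.185 m

84.185 m


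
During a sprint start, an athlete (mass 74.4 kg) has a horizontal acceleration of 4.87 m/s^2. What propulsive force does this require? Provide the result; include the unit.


Propulsive force = mass * acceleration
= 74.4 kg * 4.87 m/s^2
= 362.33 N

362.33 N


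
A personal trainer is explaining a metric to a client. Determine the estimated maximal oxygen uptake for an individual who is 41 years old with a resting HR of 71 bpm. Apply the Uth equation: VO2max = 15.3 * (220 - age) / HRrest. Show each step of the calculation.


HRmax = 220 - 41 = 179
VO2max = 15.3 * (179 / 71)
= 15.3 * 2.5211
= 38.57 mL/kg/min

38.57 mL/kg/min


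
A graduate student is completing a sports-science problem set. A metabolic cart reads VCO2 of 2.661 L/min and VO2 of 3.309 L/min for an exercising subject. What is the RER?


RER = VCO2 / VO2 = 2.661 / 3.309 = 0.8042

0.8042


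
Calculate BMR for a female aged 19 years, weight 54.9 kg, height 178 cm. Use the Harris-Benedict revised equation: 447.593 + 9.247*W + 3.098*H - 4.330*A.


Substituting values:
W term = 9.247 * 54.9 = 507.6603
H term = 3.098 * 178 = 551.444
A term = 4.330 * 19 = 82.27
BMR = 1424.43 kcal/day

1424.43 kcal/day


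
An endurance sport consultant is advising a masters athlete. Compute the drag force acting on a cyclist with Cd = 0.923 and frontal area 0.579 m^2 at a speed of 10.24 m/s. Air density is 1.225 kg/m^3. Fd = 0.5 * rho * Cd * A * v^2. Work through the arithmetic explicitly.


Step 1: v^2 = 104.8576
Step 2: Fd = 0.5 * 1.225 * 0.923 * 0.579 * 104.8576
= 34.323 N

34.323 N


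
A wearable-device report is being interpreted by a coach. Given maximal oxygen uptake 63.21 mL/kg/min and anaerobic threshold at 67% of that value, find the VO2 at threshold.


Percentage as decimal = 0.67
VO2 at AT = 63.21 * 0.67 = 42.35 mL/kg/min

42.35 mL/kg/min


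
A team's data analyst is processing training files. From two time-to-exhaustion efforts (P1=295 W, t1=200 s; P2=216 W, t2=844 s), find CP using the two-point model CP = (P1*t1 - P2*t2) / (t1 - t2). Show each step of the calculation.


Work in trial 1 = 59000 J
Work in trial 2 = 182304 J
Delta work = -123304 J
Delta time = -644 s
CP = -123304 / -644 = 191.47 W

191.47 W


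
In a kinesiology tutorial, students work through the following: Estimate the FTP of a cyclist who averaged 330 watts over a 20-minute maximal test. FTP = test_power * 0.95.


FTP = 330 * 0.95 = 313.5 W

313.5 W


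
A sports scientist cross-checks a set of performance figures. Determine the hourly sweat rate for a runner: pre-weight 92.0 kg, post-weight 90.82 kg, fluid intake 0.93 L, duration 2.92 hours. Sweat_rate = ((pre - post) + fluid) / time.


Mass lost = 92.0 - 90.82 = 1.18 kg
Add fluid consumed: 1.18 + 0.93 = 2.11 L total sweat
Sweat rate = 2.11 / 2.92 = 0.723 L/h

0.723 L/h


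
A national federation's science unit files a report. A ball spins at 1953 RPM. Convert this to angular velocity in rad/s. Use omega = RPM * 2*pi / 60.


omega = 1953 * 2 * pi / 60
= 1953 * 6.28318531 / 60
= 12271.061 / 60
= 204.518 rad/s

204.518 rad/s


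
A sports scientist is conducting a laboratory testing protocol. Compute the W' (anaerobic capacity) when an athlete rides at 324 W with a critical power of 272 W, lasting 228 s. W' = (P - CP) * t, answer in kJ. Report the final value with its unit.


Above-CP power = 52 W
Duration = 228 s
W' = 52 * 228 = 11856 J
Convert: 11856 / 1000 = 11.856 kJ

11.856 kJ


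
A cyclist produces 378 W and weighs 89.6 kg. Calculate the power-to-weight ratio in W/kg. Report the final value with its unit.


P/W = power / mass
= 378 / 89.6
= 4.219 W/kg

4.219 W/kg


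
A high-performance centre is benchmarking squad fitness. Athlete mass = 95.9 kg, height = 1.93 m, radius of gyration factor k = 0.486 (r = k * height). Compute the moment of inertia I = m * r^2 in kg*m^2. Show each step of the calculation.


r = k * height = 0.486 * 1.93 = 0.93798 m
r^2 = 0.93798^2 = 0.879806
I = 95.9 * 0.879806 = 84.373 kg*m^2

84.373 kg*m^2


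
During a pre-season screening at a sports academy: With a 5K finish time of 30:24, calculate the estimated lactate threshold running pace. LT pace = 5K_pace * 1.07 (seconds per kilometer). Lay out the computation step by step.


Race duration = 1824 s for 5 km
Average pace = 1824 / 5 = 364.8 s/km
LT pace = 364.8 * 1.07
= 390.34 s/km

390.34 s/km


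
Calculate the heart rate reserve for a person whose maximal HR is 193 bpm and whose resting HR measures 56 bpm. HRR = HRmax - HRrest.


HRmax = 193 bpm
HRrest = 56 bpm
HRR = 193 - 56 = 137 bpm

137 bpm


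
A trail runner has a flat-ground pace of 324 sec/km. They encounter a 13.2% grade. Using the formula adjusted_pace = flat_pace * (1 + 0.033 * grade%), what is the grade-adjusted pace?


Grade factor = 1 + 0.033 * 13.2 = 1.4356
Adjusted = 324 * 1.4356 = 465.13 sec/km

465.13 s/km


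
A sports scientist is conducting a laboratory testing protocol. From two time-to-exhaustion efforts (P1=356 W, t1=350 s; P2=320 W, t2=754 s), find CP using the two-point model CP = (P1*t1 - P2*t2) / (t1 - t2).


Work in trial 1 = 124600 J
Work in trial 2 = 241280 J
Delta work = -116680 J
Delta time = -404 s
CP = -116680 / -404 = 288.81 W

288.81 W


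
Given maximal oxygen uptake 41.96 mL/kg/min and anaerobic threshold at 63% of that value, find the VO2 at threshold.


Percentage as decimal = 0.63
VO2 at AT = 41.96 * 0.63 = 26.43 mL/kg/min

26.43 mL/kg/min


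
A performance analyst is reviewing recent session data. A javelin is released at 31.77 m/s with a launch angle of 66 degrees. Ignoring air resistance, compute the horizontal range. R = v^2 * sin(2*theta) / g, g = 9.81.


Launch speed squared = 1009.3329
sin(2 * 66 deg) = 0.743145
Range = 1009.3329 * 0.743145 / 9.81
= 76.461 m

76.461 m


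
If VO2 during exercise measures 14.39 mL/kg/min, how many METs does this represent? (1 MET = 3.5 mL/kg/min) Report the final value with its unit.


METs = VO2 / 3.5 = 14.39 / 3.5 = 4.11

4.11 METs


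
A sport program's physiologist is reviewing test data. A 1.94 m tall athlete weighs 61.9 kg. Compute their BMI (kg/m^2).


height^2 = 3.7636 m^2
BMI = 61.9 / 3.7636 = 16.45 kg/m^2

16.45 kg/m^2


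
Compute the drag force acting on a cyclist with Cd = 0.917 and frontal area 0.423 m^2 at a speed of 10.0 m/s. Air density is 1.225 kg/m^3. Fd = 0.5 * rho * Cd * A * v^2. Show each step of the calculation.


Step 1: v^2 = 100.0
Step 2: Fd = 0.5 * 1.225 * 0.917 * 0.423 * 100.0
= 23.758 N

23.758 N


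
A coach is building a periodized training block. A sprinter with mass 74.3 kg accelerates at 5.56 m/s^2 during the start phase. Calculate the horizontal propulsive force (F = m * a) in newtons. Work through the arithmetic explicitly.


F = m * a
= 74.3 * 5.56
= 413.11 N

413.11 N


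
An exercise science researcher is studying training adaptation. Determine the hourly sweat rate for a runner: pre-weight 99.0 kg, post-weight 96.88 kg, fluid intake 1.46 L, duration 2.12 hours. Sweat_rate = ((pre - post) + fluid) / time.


Mass lost = 99.0 - 96.88 = 2.12 kg
Add fluid consumed: 2.12 + 1.46 = 3.58 L total sweat
Sweat rate = 3.58 / 2.12 = 1.689 L/h

1.689 L/h


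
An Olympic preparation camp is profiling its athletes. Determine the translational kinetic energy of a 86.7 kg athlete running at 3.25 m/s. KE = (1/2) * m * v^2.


KE = 0.5 * m * v^2
= 0.5 * 86.7 * 3.25^2
= 0.5 * 86.7 * 10.5625
= 457.88 J

457.88 J


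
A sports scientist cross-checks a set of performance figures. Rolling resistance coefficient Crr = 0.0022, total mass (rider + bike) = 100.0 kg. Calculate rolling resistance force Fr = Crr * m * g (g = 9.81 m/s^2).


Fr = Crr * m * g
= 0.0022 * 100.0 * 9.81
= 2.158 N

2.158 N


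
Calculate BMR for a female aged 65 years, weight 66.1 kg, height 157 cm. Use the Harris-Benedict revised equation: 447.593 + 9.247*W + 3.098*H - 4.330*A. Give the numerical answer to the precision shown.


Substituting values:
W term = 9.247 * 66.1 = 611.2267
H term = 3.098 * 157 = 486.386
A term = 4.330 * 65 = 281.45
BMR = 1263.76 kcal/day

1263.76 kcal/day


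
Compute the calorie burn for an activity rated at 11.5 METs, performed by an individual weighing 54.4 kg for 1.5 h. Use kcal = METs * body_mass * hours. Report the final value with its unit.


Product of METs and mass = 11.5 * 54.4 = 625.6
Total kcal = 625.6 * 1.5 = 938.4 kcal

938.4 kcal


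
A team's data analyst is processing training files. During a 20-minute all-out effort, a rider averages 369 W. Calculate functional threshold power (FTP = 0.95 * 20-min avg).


FTP = 0.95 * 369
= 350.55 W

350.55 W


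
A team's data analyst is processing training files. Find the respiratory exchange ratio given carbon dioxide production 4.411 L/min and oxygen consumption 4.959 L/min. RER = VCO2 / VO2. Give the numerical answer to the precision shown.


VCO2 = 4.411 L/min
VO2 = 4.959 L/min
RER = 4.411 / 4.959 = 0.8895

0.8895


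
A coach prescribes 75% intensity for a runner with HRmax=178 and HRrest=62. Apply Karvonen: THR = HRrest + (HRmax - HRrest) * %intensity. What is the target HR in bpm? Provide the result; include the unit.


Heart rate reserve = 178 - 62 = 116
Intensity fraction = 75 / 100 = 0.75
THR = 62 + 116 * 0.75 = 149.0 bpm

149.0 bpm


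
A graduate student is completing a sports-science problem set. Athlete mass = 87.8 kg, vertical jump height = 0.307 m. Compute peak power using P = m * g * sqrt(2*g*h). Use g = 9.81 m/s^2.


sqrt(2 * 9.81 * 0.307) = sqrt(6.02334) = 2.454249 m/s
P = 87.8 * 9.81 * 2.454249
= 2113.89 W

2113.89 W


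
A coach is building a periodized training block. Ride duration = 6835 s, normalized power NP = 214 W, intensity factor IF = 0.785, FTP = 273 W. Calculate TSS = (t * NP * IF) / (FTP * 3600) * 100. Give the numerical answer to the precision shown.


Numerator = 6835 * 214 * 0.785 = 1148211.65
Denominator = 273 * 3600 = 982800
TSS = 1148211.65 / 982800 * 100
= 116.83

116.83 TSS


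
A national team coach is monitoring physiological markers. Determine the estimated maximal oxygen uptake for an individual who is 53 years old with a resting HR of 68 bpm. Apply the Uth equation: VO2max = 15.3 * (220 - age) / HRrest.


HRmax = 220 - 53 = 167
VO2max = 15.3 * (167 / 68)
= 15.3 * 2.4559
= 37.58 mL/kg/min

37.58 mL/kg/min


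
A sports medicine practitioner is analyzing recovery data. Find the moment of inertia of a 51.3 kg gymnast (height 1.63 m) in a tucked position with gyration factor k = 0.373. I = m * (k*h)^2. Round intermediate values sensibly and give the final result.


Radius of gyration = 0.373 * 1.63 = 0.60799 m
I = 51.3 * 0.60799^2
= 51.3 * 0.369652
= 18.963 kg*m^2

18.963 kg*m^2


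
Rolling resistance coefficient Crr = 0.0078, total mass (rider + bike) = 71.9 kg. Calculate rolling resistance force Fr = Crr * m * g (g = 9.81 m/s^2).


Fr = Crr * m * g
= 0.0078 * 71.9 * 9.81
= 5.502 N

5.502 N


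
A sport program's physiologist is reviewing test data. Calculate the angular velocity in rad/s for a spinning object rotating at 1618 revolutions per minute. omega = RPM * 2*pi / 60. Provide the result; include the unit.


omega = RPM * 2*pi / 60
= 1618 * 6.28318531 / 60
= 169.437 rad/s

169.437 rad/s


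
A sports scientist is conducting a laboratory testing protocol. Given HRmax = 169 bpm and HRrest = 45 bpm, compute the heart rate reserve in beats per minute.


Heart rate reserve = maximum HR minus resting HR
HRR = 169 - 45 = 124 bpm

124 bpm


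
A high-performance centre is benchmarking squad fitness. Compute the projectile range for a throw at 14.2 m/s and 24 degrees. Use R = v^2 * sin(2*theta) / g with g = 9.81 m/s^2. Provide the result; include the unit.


Two times the angle = 48 degrees
sin(48) = 0.743145
R = 201.64 * 0.743145 / 9.81 = 15.275 m

15.275 m


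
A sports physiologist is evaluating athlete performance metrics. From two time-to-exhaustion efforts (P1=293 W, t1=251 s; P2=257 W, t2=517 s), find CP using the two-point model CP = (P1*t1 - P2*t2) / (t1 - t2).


Work in trial 1 = 73543 J
Work in trial 2 = 132869 J
Delta work = -59326 J
Delta time = -266 s
CP = -59326 / -266 = 223.03 W

223.03 W


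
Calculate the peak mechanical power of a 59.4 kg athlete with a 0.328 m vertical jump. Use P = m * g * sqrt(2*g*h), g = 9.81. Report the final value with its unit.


First, sqrt(2gh) = sqrt(2 * 9.81 * 0.328)
= sqrt(6.43536) = 2.536801 m/s
Power = 59.4 * 9.81 * 2.536801 = 1478.23 W

1478.23 W


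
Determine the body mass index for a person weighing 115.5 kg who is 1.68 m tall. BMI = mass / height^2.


BMI = mass / height^2
= 115.5 / 1.68^2
= 115.5 / 2.8224
= 40.92 kg/m^2

40.92 kg/m^2


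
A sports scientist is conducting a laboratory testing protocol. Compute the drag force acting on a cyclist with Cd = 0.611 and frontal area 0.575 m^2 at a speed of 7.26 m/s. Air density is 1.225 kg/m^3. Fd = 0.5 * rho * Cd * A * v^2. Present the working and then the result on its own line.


Step 1: v^2 = 52.7076
Step 2: Fd = 0.5 * 1.225 * 0.611 * 0.575 * 52.7076
= 11.342 N

11.342 N


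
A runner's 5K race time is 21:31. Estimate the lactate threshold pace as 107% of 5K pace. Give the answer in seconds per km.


Total race time = 21*60 + 31 = 1291 seconds
5K pace = 1291 / 5 = 258.2 sec/km
LT pace = 258.2 * 1.07 = 276.27 sec/km

276.27 s/km


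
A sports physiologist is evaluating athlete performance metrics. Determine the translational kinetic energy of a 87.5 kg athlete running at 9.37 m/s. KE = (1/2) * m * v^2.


KE = 0.5 * m * v^2
= 0.5 * 87.5 * 9.37^2
= 0.5 * 87.5 * 87.7969
= 3841.11 J

3841.11 J


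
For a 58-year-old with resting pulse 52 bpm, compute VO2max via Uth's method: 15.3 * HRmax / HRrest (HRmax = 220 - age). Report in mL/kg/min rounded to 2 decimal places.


Step 1: HRmax = 220 - 58 = 162 bpm
Step 2: Ratio = 162 / 52 = 3.1154
Step 3: VO2max = 15.3 * 3.1154 = 47.67 mL/kg/min

47.67 mL/kg/min


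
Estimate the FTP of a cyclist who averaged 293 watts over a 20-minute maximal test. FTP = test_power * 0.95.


FTP = 293 * 0.95 = 278.35 W

278.35 W


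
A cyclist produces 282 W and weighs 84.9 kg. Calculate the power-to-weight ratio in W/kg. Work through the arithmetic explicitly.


P/W = power / mass
= 282 / 84.9
= 3.322 W/kg

3.322 W/kg


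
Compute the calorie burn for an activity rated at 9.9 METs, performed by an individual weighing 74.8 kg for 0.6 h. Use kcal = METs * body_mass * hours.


Product of METs and mass = 9.9 * 74.8 = 740.52
Total kcal = 740.52 * 0.6 = 444.31 kcal

444.31 kcal


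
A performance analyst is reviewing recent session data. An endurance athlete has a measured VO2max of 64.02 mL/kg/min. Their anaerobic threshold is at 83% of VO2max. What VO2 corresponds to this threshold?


Anaerobic threshold VO2 = VO2max * 83%
= 64.02 * 0.83
= 53.14 mL/kg/min

53.14 mL/kg/min


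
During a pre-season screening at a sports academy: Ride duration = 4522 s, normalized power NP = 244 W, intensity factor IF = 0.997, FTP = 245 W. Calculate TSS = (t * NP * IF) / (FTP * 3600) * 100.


Numerator = 4522 * 244 * 0.997 = 1100057.896
Denominator = 245 * 3600 = 882000
TSS = 1100057.896 / 882000 * 100
= 124.72

124.72 TSS


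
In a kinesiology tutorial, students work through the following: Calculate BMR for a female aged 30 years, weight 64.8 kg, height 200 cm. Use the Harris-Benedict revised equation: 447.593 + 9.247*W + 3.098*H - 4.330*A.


Substituting values:
W term = 9.247 * 64.8 = 599.2056
H term = 3.098 * 200 = 619.6
A term = 4.330 * 30 = 129.9
BMR = 1536.5 kcal/day

1536.5 kcal/day


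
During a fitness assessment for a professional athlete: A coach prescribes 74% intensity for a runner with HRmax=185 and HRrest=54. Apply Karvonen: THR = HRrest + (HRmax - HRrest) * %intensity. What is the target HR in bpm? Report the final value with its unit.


Heart rate reserve = 185 - 54 = 131
Intensity fraction = 74 / 100 = 0.74
THR = 54 + 131 * 0.74 = 150.94 bpm

150.94 bpm


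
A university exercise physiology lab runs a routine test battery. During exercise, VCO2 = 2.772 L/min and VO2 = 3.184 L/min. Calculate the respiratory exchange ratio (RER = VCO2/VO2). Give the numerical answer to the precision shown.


RER = VCO2 / VO2
= 2.772 / 3.184
= 0.8706

0.8706


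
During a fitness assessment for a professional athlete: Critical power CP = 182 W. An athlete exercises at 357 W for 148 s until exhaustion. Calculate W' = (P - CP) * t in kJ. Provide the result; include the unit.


P - CP = 357 - 182 = 175 W
W' = 175 * 148 = 25900 J
= 25900 / 1000 = 25.9 kJ

25.9 kJ


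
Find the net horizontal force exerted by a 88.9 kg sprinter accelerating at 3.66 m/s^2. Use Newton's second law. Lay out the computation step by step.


Newton's second law: F = m * a
F = 88.9 * 3.66 = 325.37 N

325.37 N


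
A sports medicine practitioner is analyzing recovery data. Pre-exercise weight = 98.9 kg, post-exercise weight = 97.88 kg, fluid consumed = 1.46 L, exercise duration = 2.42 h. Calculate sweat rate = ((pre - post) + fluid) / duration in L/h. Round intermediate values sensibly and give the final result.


Weight loss = 98.9 - 97.88 = 1.02 kg (approx L)
Total sweat = 1.02 + 1.46 = 2.48 L
Sweat rate = 2.48 / 2.42 = 1.025 L/h

1.025 L/h


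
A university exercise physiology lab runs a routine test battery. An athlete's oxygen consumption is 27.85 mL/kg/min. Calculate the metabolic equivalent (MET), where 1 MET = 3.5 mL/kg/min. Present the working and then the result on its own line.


MET = VO2 / 3.5
= 27.85 / 3.5
= 7.96 METs

7.96 METs


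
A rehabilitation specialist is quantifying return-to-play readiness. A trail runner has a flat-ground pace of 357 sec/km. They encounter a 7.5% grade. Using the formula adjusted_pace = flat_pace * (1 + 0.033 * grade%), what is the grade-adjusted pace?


Grade factor = 1 + 0.033 * 7.5 = 1.2475
Adjusted = 357 * 1.2475 = 445.36 sec/km

445.36 s/km


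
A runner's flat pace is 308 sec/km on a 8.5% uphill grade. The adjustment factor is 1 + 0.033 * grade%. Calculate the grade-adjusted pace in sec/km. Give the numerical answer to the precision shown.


Factor = 1 + 0.033 * 8.5 = 1.2805
Adjusted pace = 308 * 1.2805
= 394.39 sec/km

394.39 s/km


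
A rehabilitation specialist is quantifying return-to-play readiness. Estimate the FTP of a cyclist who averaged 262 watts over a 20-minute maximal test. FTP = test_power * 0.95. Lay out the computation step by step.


FTP = 262 * 0.95 = 248.9 W

248.9 W


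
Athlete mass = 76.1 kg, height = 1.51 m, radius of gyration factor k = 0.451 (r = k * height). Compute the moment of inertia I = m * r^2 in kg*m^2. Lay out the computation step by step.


r = k * height = 0.451 * 1.51 = 0.68101 m
r^2 = 0.68101^2 = 0.463775
I = 76.1 * 0.463775 = 35.293 kg*m^2

35.293 kg*m^2


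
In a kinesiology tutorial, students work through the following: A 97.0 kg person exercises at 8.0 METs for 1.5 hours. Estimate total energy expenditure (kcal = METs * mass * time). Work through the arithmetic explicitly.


Energy = METs * mass(kg) * time(h)
= 8.0 * 97.0 * 1.5
= 1164.0 kcal

1164.0 kcal


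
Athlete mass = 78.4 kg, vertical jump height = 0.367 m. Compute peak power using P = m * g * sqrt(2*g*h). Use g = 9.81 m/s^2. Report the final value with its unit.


sqrt(2 * 9.81 * 0.367) = sqrt(7.20054) = 2.683382 m/s
P = 78.4 * 9.81 * 2.683382
= 2063.8 W

2063.8 W


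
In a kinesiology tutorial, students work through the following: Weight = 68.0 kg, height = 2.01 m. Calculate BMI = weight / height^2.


height^2 = 2.01^2 = 4.0401
BMI = 68.0 / 4.0401 = 16.83 kg/m^2

16.83 kg/m^2


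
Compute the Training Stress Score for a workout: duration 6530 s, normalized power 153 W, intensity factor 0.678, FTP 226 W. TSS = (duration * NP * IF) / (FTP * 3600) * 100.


Product = 6530 * 153 * 0.678 = 677383.02
Base = 226 * 3600 = 813600
TSS = 677383.02 / 813600 * 100 = 83.26

83.26 TSS


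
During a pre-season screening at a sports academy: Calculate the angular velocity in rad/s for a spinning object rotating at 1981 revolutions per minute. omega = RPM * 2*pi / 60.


omega = RPM * 2*pi / 60
= 1981 * 6.28318531 / 60
= 207.45 rad/s

207.45 rad/s


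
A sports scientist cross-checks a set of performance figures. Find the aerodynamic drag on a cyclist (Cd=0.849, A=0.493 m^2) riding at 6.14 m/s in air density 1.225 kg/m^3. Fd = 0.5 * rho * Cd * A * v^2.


Fd = 0.5 * 1.225 * 0.849 * 0.493 * 6.14^2
= 0.5 * 1.225 * 0.849 * 0.493 * 37.6996
= 9.665 N

9.665 N


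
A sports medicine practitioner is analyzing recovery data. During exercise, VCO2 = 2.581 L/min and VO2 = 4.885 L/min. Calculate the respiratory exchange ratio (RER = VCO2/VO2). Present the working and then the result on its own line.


RER = VCO2 / VO2
= 2.581 / 4.885
= 0.5284

0.5284


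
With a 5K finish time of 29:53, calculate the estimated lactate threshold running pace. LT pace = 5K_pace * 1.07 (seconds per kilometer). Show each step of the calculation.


Race duration = 1793 s for 5 km
Average pace = 1793 / 5 = 358.6 s/km
LT pace = 358.6 * 1.07
= 383.7 s/km

383.7 s/km


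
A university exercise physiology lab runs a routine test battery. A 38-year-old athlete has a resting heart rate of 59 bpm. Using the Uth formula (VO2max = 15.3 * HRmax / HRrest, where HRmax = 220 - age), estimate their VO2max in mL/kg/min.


HRmax = 220 - 38 = 182 bpm
Ratio = HRmax / HRrest = 182 / 59 = 3.0847
VO2max = 15.3 * 3.0847 = 47.2 mL/kg/min

47.2 mL/kg/min


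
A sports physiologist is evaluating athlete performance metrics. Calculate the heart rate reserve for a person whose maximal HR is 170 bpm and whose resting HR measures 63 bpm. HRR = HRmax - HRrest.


HRmax = 170 bpm
HRrest = 63 bpm
HRR = 170 - 63 = 107 bpm

107 bpm


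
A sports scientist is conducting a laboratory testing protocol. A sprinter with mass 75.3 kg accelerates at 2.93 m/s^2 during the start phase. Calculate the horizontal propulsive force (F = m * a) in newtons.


F = m * a
= 75.3 * 2.93
= 220.63 N

220.63 N


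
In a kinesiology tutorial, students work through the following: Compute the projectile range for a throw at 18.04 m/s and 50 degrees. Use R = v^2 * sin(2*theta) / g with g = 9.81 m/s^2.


Two times the angle = 100 degrees
sin(100) = 0.984808
R = 325.4416 * 0.984808 / 9.81 = 32.67 m

32.67 m


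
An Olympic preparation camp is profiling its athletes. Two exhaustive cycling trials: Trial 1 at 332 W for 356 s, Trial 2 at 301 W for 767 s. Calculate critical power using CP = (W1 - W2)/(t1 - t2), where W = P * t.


W1 = 332 * 356 = 118192 J
W2 = 301 * 767 = 230867 J
CP = (118192 - 230867) / (356 - 767)
= -112675 / -411
= 274.15 W

274.15 W


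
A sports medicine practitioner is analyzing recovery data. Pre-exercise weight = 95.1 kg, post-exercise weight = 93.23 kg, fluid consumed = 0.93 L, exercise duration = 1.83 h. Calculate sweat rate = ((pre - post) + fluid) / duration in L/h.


Weight loss = 95.1 - 93.23 = 1.87 kg (approx L)
Total sweat = 1.87 + 0.93 = 2.8 L
Sweat rate = 2.8 / 1.83 = 1.53 L/h

1.53 L/h


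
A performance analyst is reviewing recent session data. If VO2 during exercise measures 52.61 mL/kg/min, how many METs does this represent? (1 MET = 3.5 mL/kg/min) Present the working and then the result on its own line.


METs = VO2 / 3.5 = 52.61 / 3.5 = 15.03

15.03 METs


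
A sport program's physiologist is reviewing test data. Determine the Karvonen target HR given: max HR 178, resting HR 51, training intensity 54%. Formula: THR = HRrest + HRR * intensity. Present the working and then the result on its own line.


HRR = HRmax - HRrest = 178 - 51 = 127
THR = 51 + 127 * 0.54
= 119.58 bpm

119.58 bpm


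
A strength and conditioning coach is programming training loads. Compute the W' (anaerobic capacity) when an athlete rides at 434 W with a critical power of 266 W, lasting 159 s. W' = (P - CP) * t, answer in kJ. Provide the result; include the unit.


Above-CP power = 168 W
Duration = 159 s
W' = 168 * 159 = 26712 J
Convert: 26712 / 1000 = 26.712 kJ

26.712 kJ


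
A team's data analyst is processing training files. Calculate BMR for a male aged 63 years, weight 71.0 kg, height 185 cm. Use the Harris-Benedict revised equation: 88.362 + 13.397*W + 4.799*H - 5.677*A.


Substituting values:
W term = 13.397 * 71.0 = 951.187
H term = 4.799 * 185 = 887.815
A term = 5.677 * 63 = 357.651
BMR = 1569.71 kcal/day

1569.71 kcal/day


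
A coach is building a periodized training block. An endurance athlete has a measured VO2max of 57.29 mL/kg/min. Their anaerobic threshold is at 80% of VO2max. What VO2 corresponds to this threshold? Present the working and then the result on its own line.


Anaerobic threshold VO2 = VO2max * 80%
= 57.29 * 0.8
= 45.83 mL/kg/min

45.83 mL/kg/min


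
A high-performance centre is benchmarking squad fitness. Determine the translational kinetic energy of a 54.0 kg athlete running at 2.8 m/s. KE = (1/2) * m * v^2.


KE = 0.5 * m * v^2
= 0.5 * 54.0 * 2.8^2
= 0.5 * 54.0 * 7.84
= 211.68 J

211.68 J


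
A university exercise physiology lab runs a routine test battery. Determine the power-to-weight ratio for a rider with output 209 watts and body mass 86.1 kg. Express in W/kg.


P/W = 209 / 86.1 = 2.427 W/kg

2.427 W/kg


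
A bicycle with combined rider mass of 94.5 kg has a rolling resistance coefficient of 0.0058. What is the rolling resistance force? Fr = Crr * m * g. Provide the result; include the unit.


Fr = 0.0058 * 94.5 * 9.81
= 0.5481 * 9.81
= 5.377 N

5.377 N


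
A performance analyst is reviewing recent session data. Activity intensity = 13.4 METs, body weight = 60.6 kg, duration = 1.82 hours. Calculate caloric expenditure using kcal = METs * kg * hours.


kcal = 13.4 * 60.6 * 1.82
= 812.04 * 1.82
= 1477.91 kcal

1477.91 kcal


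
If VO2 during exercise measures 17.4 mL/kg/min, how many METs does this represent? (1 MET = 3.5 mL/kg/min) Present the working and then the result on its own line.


METs = VO2 / 3.5 = 17.4 / 3.5 = 4.97

4.97 METs


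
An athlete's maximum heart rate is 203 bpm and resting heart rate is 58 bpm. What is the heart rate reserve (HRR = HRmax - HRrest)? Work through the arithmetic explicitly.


HRR = HRmax - HRrest
= 203 - 58
= 145 bpm

145 bpm


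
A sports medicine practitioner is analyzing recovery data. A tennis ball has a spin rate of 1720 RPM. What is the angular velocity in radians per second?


Convert RPM to rad/s: multiply by 2*pi and divide by 60
omega = 1720 * 2 * pi / 60
= 180.118 rad/s

180.118 rad/s


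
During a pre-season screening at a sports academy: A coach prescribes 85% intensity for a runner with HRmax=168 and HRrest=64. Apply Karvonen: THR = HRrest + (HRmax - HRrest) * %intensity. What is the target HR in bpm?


Heart rate reserve = 168 - 64 = 104
Intensity fraction = 85 / 100 = 0.85
THR = 64 + 104 * 0.85 = 152.4 bpm

152.4 bpm


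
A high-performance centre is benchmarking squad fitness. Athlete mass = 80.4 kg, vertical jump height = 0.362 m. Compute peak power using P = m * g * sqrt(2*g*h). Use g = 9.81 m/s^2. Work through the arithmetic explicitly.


sqrt(2 * 9.81 * 0.362) = sqrt(7.10244) = 2.66504 m/s
P = 80.4 * 9.81 * 2.66504
= 2101.98 W

2101.98 W


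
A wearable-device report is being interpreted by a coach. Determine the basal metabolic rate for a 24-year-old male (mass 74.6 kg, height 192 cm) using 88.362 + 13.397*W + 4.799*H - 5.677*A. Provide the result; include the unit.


BMR = 88.362 + 13.397*74.6 + 4.799*192 - 5.677*24
= 1872.94 kcal/day

1872.94 kcal/day


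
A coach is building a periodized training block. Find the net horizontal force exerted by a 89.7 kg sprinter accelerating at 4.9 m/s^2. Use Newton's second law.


Newton's second law: F = m * a
F = 89.7 * 4.9 = 439.53 N

439.53 N


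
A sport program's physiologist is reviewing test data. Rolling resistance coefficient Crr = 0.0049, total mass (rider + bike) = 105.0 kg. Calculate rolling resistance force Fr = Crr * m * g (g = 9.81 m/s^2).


Fr = Crr * m * g
= 0.0049 * 105.0 * 9.81
= 5.047 N

5.047 N


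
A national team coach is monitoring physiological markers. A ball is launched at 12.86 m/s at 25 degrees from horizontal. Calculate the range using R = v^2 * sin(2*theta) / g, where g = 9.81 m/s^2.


sin(2 * 25) = sin(50) = 0.766044
v^2 = 12.86^2 = 165.3796
R = 165.3796 * 0.766044 / 9.81
= 12.914 m

12.914 m
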